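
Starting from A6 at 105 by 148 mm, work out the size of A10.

A7: ⌊148/2⌋ × 105 = 74 × 105 mm
A8: ⌊105/2⌋ × 74 = 52 × 74 mm
A9: ⌊74/2⌋ × 52 = 37 × 52 mm
A10: ⌊52/2⌋ × 37 = 26 × 37 mm

26 × 37 mm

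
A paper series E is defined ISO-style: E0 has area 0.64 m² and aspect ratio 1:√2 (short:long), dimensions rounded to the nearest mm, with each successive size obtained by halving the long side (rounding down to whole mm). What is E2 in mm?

336 × 475 mm

Let E0's short side be w mm. w · w√2 = 0.64 m² = 640,000 mm², so w ≈ 672.7 mm and w√2 ≈ 951.4 mm → E0 = 673 × 951 mm.
E1: ⌊951/2⌋ × 673 = 475 × 673 mm
E2: ⌊673/2⌋ × 475 = 336 × 475 mm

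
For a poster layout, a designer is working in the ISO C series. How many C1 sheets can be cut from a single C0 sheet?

C0 = 917 × 1297 mm; C1 = 648 × 917 mm.
Each halving step doubles the count; 1 step from C0 to C1.
2^1 = 2.

2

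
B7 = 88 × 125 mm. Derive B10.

31 × 44 mm

B8: ⌊125/2⌋ × 88 = 62 × 88 mm
B9: ⌊88/2⌋ × 62 = 44 × 62 mm
B10: ⌊62/2⌋ × 44 = 31 × 44 mm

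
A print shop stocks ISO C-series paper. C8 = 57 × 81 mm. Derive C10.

C9: ⌊81/2⌋ × 57 = 40 × 57 mm
C10: ⌊57/2⌋ × 40 = 28 × 40 mm

28 × 40 mm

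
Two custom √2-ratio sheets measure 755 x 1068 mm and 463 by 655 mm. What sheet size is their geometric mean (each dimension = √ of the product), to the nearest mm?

Short side: √(755 · 463) = √349565 ≈ 591.2 → 591 mm
Long side: √(1068 · 655) = √699540 ≈ 836.4 → 836 mm

591 × 836 mm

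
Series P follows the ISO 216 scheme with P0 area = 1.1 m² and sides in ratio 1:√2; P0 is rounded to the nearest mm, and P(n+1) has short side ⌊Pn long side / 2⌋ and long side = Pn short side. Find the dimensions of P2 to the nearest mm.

441 × 623 mm

Let P0's short side be w mm. w · w√2 = 1.1 m² = 1,100,000 mm², so w ≈ 881.9 mm and w√2 ≈ 1247.3 mm → P0 = 882 × 1247 mm.
P1: ⌊1247/2⌋ × 882 = 623 × 882 mm
P2: ⌊882/2⌋ × 623 = 441 × 623 mm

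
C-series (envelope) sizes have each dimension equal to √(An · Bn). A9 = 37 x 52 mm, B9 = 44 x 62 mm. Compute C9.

Short side: √(37 · 44) = √1628 ≈ 40.3 → 40 mm
Long side: √(52 · 62) = √3224 ≈ 56.8 → 57 mm

40 × 57 mm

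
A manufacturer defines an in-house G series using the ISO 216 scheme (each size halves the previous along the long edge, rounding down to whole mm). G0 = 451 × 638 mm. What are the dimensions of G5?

G1 = 319 × 451 mm (from G0 by 1 halving).
G2: ⌊451/2⌋ × 319 = 225 × 319 mm
G3: ⌊319/2⌋ × 225 = 159 × 225 mm
G4: ⌊225/2⌋ × 159 = 112 × 159 mm
G5: ⌊159/2⌋ × 112 = 79 × 112 mm

79 × 112 mm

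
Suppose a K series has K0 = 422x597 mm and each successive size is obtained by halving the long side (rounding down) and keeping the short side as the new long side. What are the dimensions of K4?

K1: ⌊597/2⌋ × 422 = 298 × 422 mm
K2: ⌊422/2⌋ × 298 = 211 × 298 mm
K3: ⌊298/2⌋ × 211 = 149 × 211 mm
K4: ⌊211/2⌋ × 149 = 105 × 149 mm

105 × 149 mm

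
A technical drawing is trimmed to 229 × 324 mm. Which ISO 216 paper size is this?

C4 (229 × 324 mm)

Aspect ratio 324/229 ≈ 1.415 — close to the ISO √2 ≈ 1.414.
In the C-series (envelope sizes, between A and B): C4 = 229 × 324 mm.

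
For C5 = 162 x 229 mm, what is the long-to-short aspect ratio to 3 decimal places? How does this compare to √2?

229 / 162 = 1.414
Matches √2 ≈ 1.414 — the ISO 216 defining ratio.

1.414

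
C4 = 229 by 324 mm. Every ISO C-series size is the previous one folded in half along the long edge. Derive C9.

40 × 57 mm

C5: ⌊324/2⌋ × 229 = 162 × 229 mm
C6: ⌊229/2⌋ × 162 = 114 × 162 mm
C7: ⌊162/2⌋ × 114 = 81 × 114 mm
C8: ⌊114/2⌋ × 81 = 57 × 81 mm
C9: ⌊81/2⌋ × 57 = 40 × 57 mm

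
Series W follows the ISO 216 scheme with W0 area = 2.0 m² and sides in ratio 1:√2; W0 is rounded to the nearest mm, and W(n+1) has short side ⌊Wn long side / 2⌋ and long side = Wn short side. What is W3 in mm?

Let W0's short side be w mm. w · w√2 = 2.0 m² = 2,000,000 mm², so w ≈ 1189.2 mm and w√2 ≈ 1681.8 mm → W0 = 1189 × 1682 mm.
W1: ⌊1682/2⌋ × 1189 = 841 × 1189 mm
W2: ⌊1189/2⌋ × 841 = 594 × 841 mm
W3: ⌊841/2⌋ × 594 = 420 × 594 mm

420 × 594 mm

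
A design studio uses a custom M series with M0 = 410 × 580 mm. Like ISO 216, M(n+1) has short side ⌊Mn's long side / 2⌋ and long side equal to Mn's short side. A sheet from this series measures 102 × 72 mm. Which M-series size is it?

M5

M0: 410 × 580 mm
M1: 290 × 410 mm
M2: 205 × 290 mm
M3: 145 × 205 mm
M4: 102 × 145 mm
M5: 72 × 102 mm
M6: 51 × 72 mm
→ matches M5.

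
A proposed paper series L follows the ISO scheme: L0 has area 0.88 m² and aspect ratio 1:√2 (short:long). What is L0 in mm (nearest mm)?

789 × 1116 mm

Let the short side be w mm. Then w · w√2 = 0.88 m² = 880,000 mm².
w² = 880,000/√2, so w ≈ 788.8 mm; long side = w√2 ≈ 1115.6 mm.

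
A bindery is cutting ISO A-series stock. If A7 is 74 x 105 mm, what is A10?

26 × 37 mm

A8: ⌊105/2⌋ × 74 = 52 × 74 mm
A9: ⌊74/2⌋ × 52 = 37 × 52 mm
A10: ⌊52/2⌋ × 37 = 26 × 37 mm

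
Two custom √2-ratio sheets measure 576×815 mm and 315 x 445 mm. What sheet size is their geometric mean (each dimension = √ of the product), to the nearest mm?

426 × 602 mm

Short side: √(576 · 315) = √181440 ≈ 426.0 → 426 mm
Long side: √(815 · 445) = √362675 ≈ 602.2 → 602 mm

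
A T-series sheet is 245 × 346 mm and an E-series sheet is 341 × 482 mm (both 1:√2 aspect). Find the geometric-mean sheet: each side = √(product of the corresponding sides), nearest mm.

289 × 408 mm

Short side: √(245 · 341) = √83545 ≈ 289.0 → 289 mm
Long side: √(346 · 482) = √166772 ≈ 408.4 → 408 mm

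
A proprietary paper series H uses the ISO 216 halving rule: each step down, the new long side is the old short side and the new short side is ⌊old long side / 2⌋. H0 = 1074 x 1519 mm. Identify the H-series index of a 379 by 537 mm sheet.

H3

H0: 1074 × 1519 mm
H1: 759 × 1074 mm
H2: 537 × 759 mm
H3: 379 × 537 mm
H4: 268 × 379 mm
→ matches H3.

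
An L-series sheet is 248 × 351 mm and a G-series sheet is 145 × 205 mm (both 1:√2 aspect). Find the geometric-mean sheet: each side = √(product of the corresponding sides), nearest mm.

190 × 268 mm

Short side: √(248 · 145) = √35960 ≈ 189.6 → 190 mm
Long side: √(351 · 205) = √71955 ≈ 268.2 → 268 mm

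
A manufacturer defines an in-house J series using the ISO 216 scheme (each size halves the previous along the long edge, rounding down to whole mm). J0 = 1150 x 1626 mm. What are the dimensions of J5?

J1: ⌊1626/2⌋ × 1150 = 813 × 1150 mm
J2: ⌊1150/2⌋ × 813 = 575 × 813 mm
J3: ⌊813/2⌋ × 575 = 406 × 575 mm
J4: ⌊575/2⌋ × 406 = 287 × 406 mm
J5: ⌊406/2⌋ × 287 = 203 × 287 mm

203 × 287 mm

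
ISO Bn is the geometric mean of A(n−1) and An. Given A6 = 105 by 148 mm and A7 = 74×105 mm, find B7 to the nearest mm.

Short side: √(105 · 74) = √7770 ≈ 88.1 → 88 mm
Long side: √(148 · 105) = √15540 ≈ 124.7 → 125 mm

88 × 125 mm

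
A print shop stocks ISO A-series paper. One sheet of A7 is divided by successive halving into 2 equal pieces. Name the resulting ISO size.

A8

2 = 2^1, so 1 halving step.
A7 → A8 → … → A8 after 1 step.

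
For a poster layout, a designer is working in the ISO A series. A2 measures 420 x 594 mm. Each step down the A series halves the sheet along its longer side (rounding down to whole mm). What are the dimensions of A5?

A3: ⌊594/2⌋ × 420 = 297 × 420 mm
A4: ⌊420/2⌋ × 297 = 210 × 297 mm
A5: ⌊297/2⌋ × 210 = 148 × 210 mm

148 × 210 mm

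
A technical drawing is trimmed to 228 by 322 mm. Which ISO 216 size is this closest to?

Aspect ratio 322/228 ≈ 1.412 — close to the ISO √2 ≈ 1.414.
In the C-series (envelope sizes, between A and B): C4 = 229 × 324 mm.
Off by 3 mm total — nearest standard size.

C4 (229 × 324 mm)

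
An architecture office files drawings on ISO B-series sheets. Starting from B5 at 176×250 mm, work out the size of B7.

88 × 125 mm

B6: ⌊250/2⌋ × 176 = 125 × 176 mm
B7: ⌊176/2⌋ × 125 = 88 × 125 mm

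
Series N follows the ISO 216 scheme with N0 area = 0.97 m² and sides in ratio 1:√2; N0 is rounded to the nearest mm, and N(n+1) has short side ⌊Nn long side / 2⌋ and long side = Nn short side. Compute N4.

Let N0's short side be w mm. w · w√2 = 0.97 m² = 970,000 mm², so w ≈ 828.2 mm and w√2 ≈ 1171.2 mm → N0 = 828 × 1171 mm.
N1: ⌊1171/2⌋ × 828 = 585 × 828 mm
N2: ⌊828/2⌋ × 585 = 414 × 585 mm
N3: ⌊585/2⌋ × 414 = 292 × 414 mm
N4: ⌊414/2⌋ × 292 = 207 × 292 mm

207 × 292 mm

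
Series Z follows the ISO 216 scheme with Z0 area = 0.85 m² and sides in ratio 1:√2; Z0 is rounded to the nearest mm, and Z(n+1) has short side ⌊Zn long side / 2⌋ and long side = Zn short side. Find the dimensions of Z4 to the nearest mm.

193 × 274 mm

Let Z0's short side be w mm. w · w√2 = 0.85 m² = 850,000 mm², so w ≈ 775.3 mm and w√2 ≈ 1096.4 mm → Z0 = 775 × 1096 mm.
Z1: ⌊1096/2⌋ × 775 = 548 × 775 mm
Z2: ⌊775/2⌋ × 548 = 387 × 548 mm
Z3: ⌊548/2⌋ × 387 = 274 × 387 mm
Z4: ⌊387/2⌋ × 274 = 193 × 274 mm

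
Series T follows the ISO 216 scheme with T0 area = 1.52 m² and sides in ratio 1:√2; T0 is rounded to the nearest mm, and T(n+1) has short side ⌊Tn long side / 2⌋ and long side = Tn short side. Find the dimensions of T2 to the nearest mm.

518 × 733 mm

Let T0's short side be w mm. w · w√2 = 1.52 m² = 1,520,000 mm², so w ≈ 1036.7 mm and w√2 ≈ 1466.2 mm → T0 = 1037 × 1466 mm.
T1: ⌊1466/2⌋ × 1037 = 733 × 1037 mm
T2: ⌊1037/2⌋ × 733 = 518 × 733 mm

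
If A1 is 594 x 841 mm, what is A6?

105 × 148 mm

A2: ⌊841/2⌋ × 594 = 420 × 594 mm
A3: ⌊594/2⌋ × 420 = 297 × 420 mm
A4: ⌊420/2⌋ × 297 = 210 × 297 mm
A5: ⌊297/2⌋ × 210 = 148 × 210 mm
A6: ⌊210/2⌋ × 148 = 105 × 148 mm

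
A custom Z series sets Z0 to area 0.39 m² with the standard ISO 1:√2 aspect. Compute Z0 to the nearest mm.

525 × 743 mm

Let the short side be w mm. Then w · w√2 = 0.39 m² = 390,000 mm².
w² = 390,000/√2, so w ≈ 525.1 mm; long side = w√2 ≈ 742.7 mm.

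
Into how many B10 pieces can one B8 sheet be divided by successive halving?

B8 = 62 × 88 mm; B10 = 31 × 44 mm.
Each halving step doubles the count; 2 steps from B8 to B10.
2^2 = 4.

4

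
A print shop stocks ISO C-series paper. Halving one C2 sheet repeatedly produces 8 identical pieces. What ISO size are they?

8 = 2^3, so 3 halving steps.
C2 → C3 → … → C5 after 3 steps.

C5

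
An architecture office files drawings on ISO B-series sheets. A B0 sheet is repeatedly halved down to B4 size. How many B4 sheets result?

16

B0 = 1000 × 1414 mm; B4 = 250 × 353 mm.
Each halving step doubles the count; 4 steps from B0 to B4.
2^4 = 16.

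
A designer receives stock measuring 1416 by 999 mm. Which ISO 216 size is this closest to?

B0 (1000 × 1414 mm)

Aspect ratio 1416/999 ≈ 1.417 — close to the ISO √2 ≈ 1.414.
In the B-series (B0 = 1000 × 1414 mm): B0 = 1000 × 1414 mm.
Off by 3 mm total — nearest standard size.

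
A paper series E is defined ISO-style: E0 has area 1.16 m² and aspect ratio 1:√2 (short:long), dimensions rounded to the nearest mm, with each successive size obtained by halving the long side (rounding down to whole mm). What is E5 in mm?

160 × 226 mm

Let E0's short side be w mm. w · w√2 = 1.16 m² = 1,160,000 mm², so w ≈ 905.7 mm and w√2 ≈ 1280.8 mm → E0 = 906 × 1281 mm.
E1: ⌊1281/2⌋ × 906 = 640 × 906 mm
E2: ⌊906/2⌋ × 640 = 453 × 640 mm
E3: ⌊640/2⌋ × 453 = 320 × 453 mm
E4: ⌊453/2⌋ × 320 = 226 × 320 mm
E5: ⌊320/2⌋ × 226 = 160 × 226 mm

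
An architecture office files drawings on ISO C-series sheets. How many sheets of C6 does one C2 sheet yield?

Each ISO step halves the sheet: 1 × C2 → 2 × C3 → 4 × C4 → 8 × C5 → …
From C2 to C6 is 4 halving steps: 2^4 = 16.

16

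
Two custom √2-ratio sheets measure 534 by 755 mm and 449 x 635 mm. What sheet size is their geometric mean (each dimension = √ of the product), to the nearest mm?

Short side: √(534 · 449) = √239766 ≈ 489.7 → 490 mm
Long side: √(755 · 635) = √479425 ≈ 692.4 → 692 mm

490 × 692 mm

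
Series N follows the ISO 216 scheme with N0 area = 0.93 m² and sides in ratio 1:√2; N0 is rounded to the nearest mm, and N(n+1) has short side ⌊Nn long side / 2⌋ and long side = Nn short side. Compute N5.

Let N0's short side be w mm. w · w√2 = 0.93 m² = 930,000 mm², so w ≈ 810.9 mm and w√2 ≈ 1146.8 mm → N0 = 811 × 1147 mm.
N1: ⌊1147/2⌋ × 811 = 573 × 811 mm
N2: ⌊811/2⌋ × 573 = 405 × 573 mm
N3: ⌊573/2⌋ × 405 = 286 × 405 mm
N4: ⌊405/2⌋ × 286 = 202 × 286 mm
N5: ⌊286/2⌋ × 202 = 143 × 202 mm

143 × 202 mm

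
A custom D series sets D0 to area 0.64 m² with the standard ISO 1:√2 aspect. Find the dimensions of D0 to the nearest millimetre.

Let the short side be w mm. Then w · w√2 = 0.64 m² = 640,000 mm².
w² = 640,000/√2, so w ≈ 672.7 mm; long side = w√2 ≈ 951.4 mm.

673 × 951 mm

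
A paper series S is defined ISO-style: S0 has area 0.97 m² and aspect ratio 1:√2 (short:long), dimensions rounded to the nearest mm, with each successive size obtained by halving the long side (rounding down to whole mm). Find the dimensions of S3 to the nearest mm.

Let S0's short side be w mm. w · w√2 = 0.97 m² = 970,000 mm², so w ≈ 828.2 mm and w√2 ≈ 1171.2 mm → S0 = 828 × 1171 mm.
S1: ⌊1171/2⌋ × 828 = 585 × 828 mm
S2: ⌊828/2⌋ × 585 = 414 × 585 mm
S3: ⌊585/2⌋ × 414 = 292 × 414 mm

292 × 414 mm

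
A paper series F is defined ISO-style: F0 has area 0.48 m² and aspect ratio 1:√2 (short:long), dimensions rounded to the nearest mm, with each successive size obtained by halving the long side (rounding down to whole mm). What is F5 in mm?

103 × 145 mm

Let F0's short side be w mm. w · w√2 = 0.48 m² = 480,000 mm², so w ≈ 582.6 mm and w√2 ≈ 823.9 mm → F0 = 583 × 824 mm.
F1: ⌊824/2⌋ × 583 = 412 × 583 mm
F2: ⌊583/2⌋ × 412 = 291 × 412 mm
F3: ⌊412/2⌋ × 291 = 206 × 291 mm
F4: ⌊291/2⌋ × 206 = 145 × 206 mm
F5: ⌊206/2⌋ × 145 = 103 × 145 mm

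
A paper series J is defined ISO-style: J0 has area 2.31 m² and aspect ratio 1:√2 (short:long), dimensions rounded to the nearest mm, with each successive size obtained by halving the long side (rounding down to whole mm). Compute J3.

Let J0's short side be w mm. w · w√2 = 2.31 m² = 2,310,000 mm², so w ≈ 1278.1 mm and w√2 ≈ 1807.4 mm → J0 = 1278 × 1807 mm.
J1: ⌊1807/2⌋ × 1278 = 903 × 1278 mm
J2: ⌊1278/2⌋ × 903 = 639 × 903 mm
J3: ⌊903/2⌋ × 639 = 451 × 639 mm

451 × 639 mm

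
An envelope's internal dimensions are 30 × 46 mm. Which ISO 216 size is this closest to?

Aspect ratio 46/30 ≈ 1.533 (ISO target is √2 ≈ 1.414).
In the B-series (B0 = 1000 × 1414 mm): B10 = 31 × 44 mm.
Off by 3 mm total — nearest standard size.

B10 (31 × 44 mm)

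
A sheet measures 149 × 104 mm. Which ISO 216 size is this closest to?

Aspect ratio 149/104 ≈ 1.433 (ISO target is √2 ≈ 1.414).
In the A-series (A0 area = 1 m²): A6 = 105 × 148 mm.
Off by 2 mm total — nearest standard size.

A6 (105 × 148 mm)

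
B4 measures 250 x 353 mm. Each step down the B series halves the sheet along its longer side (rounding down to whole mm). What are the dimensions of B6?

125 × 176 mm

B5: ⌊353/2⌋ × 250 = 176 × 250 mm
B6: ⌊250/2⌋ × 176 = 125 × 176 mm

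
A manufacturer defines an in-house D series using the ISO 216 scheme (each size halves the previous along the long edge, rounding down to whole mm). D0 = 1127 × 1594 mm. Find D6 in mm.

D1: ⌊1594/2⌋ × 1127 = 797 × 1127 mm
D2: ⌊1127/2⌋ × 797 = 563 × 797 mm
D3: ⌊797/2⌋ × 563 = 398 × 563 mm
D4: ⌊563/2⌋ × 398 = 281 × 398 mm
D5: ⌊398/2⌋ × 281 = 199 × 281 mm
D6: ⌊281/2⌋ × 199 = 140 × 199 mm

140 × 199 mm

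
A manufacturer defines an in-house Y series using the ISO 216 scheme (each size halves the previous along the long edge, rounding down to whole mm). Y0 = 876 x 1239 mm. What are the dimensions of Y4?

Y1: ⌊1239/2⌋ × 876 = 619 × 876 mm
Y2: ⌊876/2⌋ × 619 = 438 × 619 mm
Y3: ⌊619/2⌋ × 438 = 309 × 438 mm
Y4: ⌊438/2⌋ × 309 = 219 × 309 mm

219 × 309 mm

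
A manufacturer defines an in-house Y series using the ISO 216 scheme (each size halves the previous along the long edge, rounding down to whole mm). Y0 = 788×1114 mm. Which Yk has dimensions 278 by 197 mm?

Y0: 788 × 1114 mm
Y1: 557 × 788 mm
Y2: 394 × 557 mm
Y3: 278 × 394 mm
Y4: 197 × 278 mm
Y5: 139 × 197 mm
→ matches Y4.

Y4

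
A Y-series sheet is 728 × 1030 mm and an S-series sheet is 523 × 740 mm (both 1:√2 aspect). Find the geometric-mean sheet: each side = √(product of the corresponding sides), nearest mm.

Short side: √(728 · 523) = √380744 ≈ 617.0 → 617 mm
Long side: √(1030 · 740) = √762200 ≈ 873.0 → 873 mm

617 × 873 mm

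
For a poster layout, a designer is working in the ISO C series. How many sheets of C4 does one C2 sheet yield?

4

Each ISO step halves the sheet: 1 × C2 → 2 × C3 → 4 × C4
From C2 to C4 is 2 halving steps: 2^2 = 4.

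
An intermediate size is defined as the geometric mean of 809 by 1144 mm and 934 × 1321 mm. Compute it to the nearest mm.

Short side: √(809 · 934) = √755606 ≈ 869.3 → 869 mm
Long side: √(1144 · 1321) = √1511224 ≈ 1229.3 → 1229 mm

869 × 1229 mm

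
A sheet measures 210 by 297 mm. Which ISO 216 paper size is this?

A4 (210 × 297 mm)

Aspect ratio 297/210 ≈ 1.414 — close to the ISO √2 ≈ 1.414.
In the A-series (A0 area = 1 m²): A4 = 210 × 297 mm.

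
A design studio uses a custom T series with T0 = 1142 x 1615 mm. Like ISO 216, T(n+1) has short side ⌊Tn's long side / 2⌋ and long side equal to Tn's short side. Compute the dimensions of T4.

T1 = 807 × 1142 mm (from T0 by 1 halving).
T2: ⌊1142/2⌋ × 807 = 571 × 807 mm
T3: ⌊807/2⌋ × 571 = 403 × 571 mm
T4: ⌊571/2⌋ × 403 = 285 × 403 mm

285 × 403 mm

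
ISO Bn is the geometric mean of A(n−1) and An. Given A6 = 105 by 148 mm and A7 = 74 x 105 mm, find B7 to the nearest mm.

88 × 125 mm

Short side: √(105 · 74) = √7770 ≈ 88.1 → 88 mm
Long side: √(148 · 105) = √15540 ≈ 124.7 → 125 mm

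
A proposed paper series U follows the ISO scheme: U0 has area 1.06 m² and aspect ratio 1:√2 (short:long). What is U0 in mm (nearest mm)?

Let the short side be w mm. Then w · w√2 = 1.06 m² = 1,060,000 mm².
w² = 1,060,000/√2, so w ≈ 865.8 mm; long side = w√2 ≈ 1224.4 mm.

866 × 1224 mm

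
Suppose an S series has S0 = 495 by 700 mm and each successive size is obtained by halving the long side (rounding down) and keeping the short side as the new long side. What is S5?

87 × 123 mm

S1: ⌊700/2⌋ × 495 = 350 × 495 mm
S2: ⌊495/2⌋ × 350 = 247 × 350 mm
S3: ⌊350/2⌋ × 247 = 175 × 247 mm
S4: ⌊247/2⌋ × 175 = 123 × 175 mm
S5: ⌊175/2⌋ × 123 = 87 × 123 mm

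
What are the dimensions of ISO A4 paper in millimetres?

A0 = 841 × 1189 mm (A0 has area 1 m², aspect 1:√2).
A1: ⌊1189/2⌋ × 841 = 594 × 841 mm
A2: ⌊841/2⌋ × 594 = 420 × 594 mm
A3: ⌊594/2⌋ × 420 = 297 × 420 mm
A4: ⌊420/2⌋ × 297 = 210 × 297 mm

210 × 297 mm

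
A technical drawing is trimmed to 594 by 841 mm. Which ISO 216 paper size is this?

A1 (594 × 841 mm)

Aspect ratio 841/594 ≈ 1.416 — close to the ISO √2 ≈ 1.414.
In the A-series (A0 area = 1 m²): A1 = 594 × 841 mm.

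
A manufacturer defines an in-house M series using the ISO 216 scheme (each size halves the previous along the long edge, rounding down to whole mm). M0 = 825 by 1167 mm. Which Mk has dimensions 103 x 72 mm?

M7

M0: 825 × 1167 mm
M1: 583 × 825 mm
M2: 412 × 583 mm
M3: 291 × 412 mm
M4: 206 × 291 mm
M5: 145 × 206 mm
M6: 103 × 145 mm
M7: 72 × 103 mm
M8: 51 × 72 mm
→ matches M7.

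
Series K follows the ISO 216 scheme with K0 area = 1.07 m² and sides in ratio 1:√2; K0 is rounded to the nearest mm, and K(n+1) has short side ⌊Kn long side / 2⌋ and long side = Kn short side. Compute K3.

307 × 435 mm

Let K0's short side be w mm. w · w√2 = 1.07 m² = 1,070,000 mm², so w ≈ 869.8 mm and w√2 ≈ 1230.1 mm → K0 = 870 × 1230 mm.
K1: ⌊1230/2⌋ × 870 = 615 × 870 mm
K2: ⌊870/2⌋ × 615 = 435 × 615 mm
K3: ⌊615/2⌋ × 435 = 307 × 435 mm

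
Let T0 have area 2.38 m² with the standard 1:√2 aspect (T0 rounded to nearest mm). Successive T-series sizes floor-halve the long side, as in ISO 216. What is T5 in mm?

229 × 324 mm

Let T0's short side be w mm. w · w√2 = 2.38 m² = 2,380,000 mm², so w ≈ 1297.3 mm and w√2 ≈ 1834.6 mm → T0 = 1297 × 1835 mm.
T1: ⌊1835/2⌋ × 1297 = 917 × 1297 mm
T2: ⌊1297/2⌋ × 917 = 648 × 917 mm
T3: ⌊917/2⌋ × 648 = 458 × 648 mm
T4: ⌊648/2⌋ × 458 = 324 × 458 mm
T5: ⌊458/2⌋ × 324 = 229 × 324 mm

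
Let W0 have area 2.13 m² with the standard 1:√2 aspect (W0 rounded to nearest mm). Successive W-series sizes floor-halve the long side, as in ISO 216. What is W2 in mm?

Let W0's short side be w mm. w · w√2 = 2.13 m² = 2,130,000 mm², so w ≈ 1227.2 mm and w√2 ≈ 1735.6 mm → W0 = 1227 × 1736 mm.
W1: ⌊1736/2⌋ × 1227 = 868 × 1227 mm
W2: ⌊1227/2⌋ × 868 = 613 × 868 mm

613 × 868 mm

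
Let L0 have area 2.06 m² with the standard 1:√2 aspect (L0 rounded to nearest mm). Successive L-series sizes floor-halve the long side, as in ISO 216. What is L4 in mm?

Let L0's short side be w mm. w · w√2 = 2.06 m² = 2,060,000 mm², so w ≈ 1206.9 mm and w√2 ≈ 1706.8 mm → L0 = 1207 × 1707 mm.
L1: ⌊1707/2⌋ × 1207 = 853 × 1207 mm
L2: ⌊1207/2⌋ × 853 = 603 × 853 mm
L3: ⌊853/2⌋ × 603 = 426 × 603 mm
L4: ⌊603/2⌋ × 426 = 301 × 426 mm

301 × 426 mm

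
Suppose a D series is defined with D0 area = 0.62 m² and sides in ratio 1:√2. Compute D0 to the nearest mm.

Let the short side be w mm. Then w · w√2 = 0.62 m² = 620,000 mm².
w² = 620,000/√2, so w ≈ 662.1 mm; long side = w√2 ≈ 936.4 mm.

662 × 936 mm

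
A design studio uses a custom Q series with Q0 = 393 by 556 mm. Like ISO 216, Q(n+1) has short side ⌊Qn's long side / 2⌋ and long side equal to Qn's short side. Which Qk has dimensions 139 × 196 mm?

Q0: 393 × 556 mm
Q1: 278 × 393 mm
Q2: 196 × 278 mm
Q3: 139 × 196 mm
Q4: 98 × 139 mm
→ matches Q3.

Q3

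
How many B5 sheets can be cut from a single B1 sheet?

16

Each ISO step halves the sheet: 1 × B1 → 2 × B2 → 4 × B3 → 8 × B4 → …
From B1 to B5 is 4 halving steps: 2^4 = 16.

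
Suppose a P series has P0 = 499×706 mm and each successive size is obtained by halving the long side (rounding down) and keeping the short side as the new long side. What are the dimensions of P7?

44 × 62 mm

P1 = 353 × 499 mm (from P0 by 1 halving).
P2: ⌊499/2⌋ × 353 = 249 × 353 mm
P3: ⌊353/2⌋ × 249 = 176 × 249 mm
P4: ⌊249/2⌋ × 176 = 124 × 176 mm
P5: ⌊176/2⌋ × 124 = 88 × 124 mm
P6: ⌊124/2⌋ × 88 = 62 × 88 mm
P7: ⌊88/2⌋ × 62 = 44 × 62 mm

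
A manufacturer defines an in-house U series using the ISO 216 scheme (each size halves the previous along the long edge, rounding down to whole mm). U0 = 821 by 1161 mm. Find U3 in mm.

290 × 410 mm

U1: ⌊1161/2⌋ × 821 = 580 × 821 mm
U2: ⌊821/2⌋ × 580 = 410 × 580 mm
U3: ⌊580/2⌋ × 410 = 290 × 410 mm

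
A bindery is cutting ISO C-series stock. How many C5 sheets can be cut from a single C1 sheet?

C1 = 648 × 917 mm; C5 = 162 × 229 mm.
Each halving step doubles the count; 4 steps from C1 to C5.
2^4 = 16.

16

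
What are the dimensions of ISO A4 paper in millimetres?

210 × 297 mm

A0 = 841 × 1189 mm (A0 has area 1 m², aspect 1:√2).
A1: ⌊1189/2⌋ × 841 = 594 × 841 mm
A2: ⌊841/2⌋ × 594 = 420 × 594 mm
A3: ⌊594/2⌋ × 420 = 297 × 420 mm
A4: ⌊420/2⌋ × 297 = 210 × 297 mm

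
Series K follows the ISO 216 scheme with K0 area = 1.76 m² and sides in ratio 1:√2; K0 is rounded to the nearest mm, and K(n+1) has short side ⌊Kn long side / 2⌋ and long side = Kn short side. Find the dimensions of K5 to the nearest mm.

Let K0's short side be w mm. w · w√2 = 1.76 m² = 1,760,000 mm², so w ≈ 1115.6 mm and w√2 ≈ 1577.7 mm → K0 = 1116 × 1578 mm.
K1: ⌊1578/2⌋ × 1116 = 789 × 1116 mm
K2: ⌊1116/2⌋ × 789 = 558 × 789 mm
K3: ⌊789/2⌋ × 558 = 394 × 558 mm
K4: ⌊558/2⌋ × 394 = 279 × 394 mm
K5: ⌊394/2⌋ × 279 = 197 × 279 mm

197 × 279 mm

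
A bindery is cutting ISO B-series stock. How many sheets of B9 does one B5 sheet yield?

16

B5 = 176 × 250 mm; B9 = 44 × 62 mm.
Each halving step doubles the count; 4 steps from B5 to B9.
2^4 = 16.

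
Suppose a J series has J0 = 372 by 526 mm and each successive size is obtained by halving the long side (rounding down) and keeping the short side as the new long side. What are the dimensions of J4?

93 × 131 mm

J1 = 263 × 372 mm (from J0 by 1 halving).
J2: ⌊372/2⌋ × 263 = 186 × 263 mm
J3: ⌊263/2⌋ × 186 = 131 × 186 mm
J4: ⌊186/2⌋ × 131 = 93 × 131 mm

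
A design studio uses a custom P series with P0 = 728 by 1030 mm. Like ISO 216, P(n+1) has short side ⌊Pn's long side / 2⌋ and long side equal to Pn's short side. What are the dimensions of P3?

257 × 364 mm

P1: ⌊1030/2⌋ × 728 = 515 × 728 mm
P2: ⌊728/2⌋ × 515 = 364 × 515 mm
P3: ⌊515/2⌋ × 364 = 257 × 364 mm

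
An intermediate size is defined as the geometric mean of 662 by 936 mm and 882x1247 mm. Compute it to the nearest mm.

764 × 1080 mm

Short side: √(662 · 882) = √583884 ≈ 764.1 → 764 mm
Long side: √(936 · 1247) = √1167192 ≈ 1080.4 → 1080 mm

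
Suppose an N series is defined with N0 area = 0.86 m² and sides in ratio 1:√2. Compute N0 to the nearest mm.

Let the short side be w mm. Then w · w√2 = 0.86 m² = 860,000 mm².
w² = 860,000/√2, so w ≈ 779.8 mm; long side = w√2 ≈ 1102.8 mm.

780 × 1103 mm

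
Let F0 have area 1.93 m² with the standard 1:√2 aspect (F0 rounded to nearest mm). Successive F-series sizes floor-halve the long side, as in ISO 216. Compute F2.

Let F0's short side be w mm. w · w√2 = 1.93 m² = 1,930,000 mm², so w ≈ 1168.2 mm and w√2 ≈ 1652.1 mm → F0 = 1168 × 1652 mm.
F1: ⌊1652/2⌋ × 1168 = 826 × 1168 mm
F2: ⌊1168/2⌋ × 826 = 584 × 826 mm

584 × 826 mm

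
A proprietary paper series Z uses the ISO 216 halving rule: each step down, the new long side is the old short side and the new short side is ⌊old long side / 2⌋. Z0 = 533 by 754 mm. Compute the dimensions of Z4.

133 × 188 mm

Z1: ⌊754/2⌋ × 533 = 377 × 533 mm
Z2: ⌊533/2⌋ × 377 = 266 × 377 mm
Z3: ⌊377/2⌋ × 266 = 188 × 266 mm
Z4: ⌊266/2⌋ × 188 = 133 × 188 mm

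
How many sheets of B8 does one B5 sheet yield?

Each ISO step halves the sheet: 1 × B5 → 2 × B6 → 4 × B7 → 8 × B8
From B5 to B8 is 3 halving steps: 2^3 = 8.

8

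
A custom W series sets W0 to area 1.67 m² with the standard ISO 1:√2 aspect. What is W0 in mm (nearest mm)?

Let the short side be w mm. Then w · w√2 = 1.67 m² = 1,670,000 mm².
w² = 1,670,000/√2, so w ≈ 1086.7 mm; long side = w√2 ≈ 1536.8 mm.

1087 × 1537 mm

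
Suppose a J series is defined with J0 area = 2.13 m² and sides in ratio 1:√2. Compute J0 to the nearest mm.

Let the short side be w mm. Then w · w√2 = 2.13 m² = 2,130,000 mm².
w² = 2,130,000/√2, so w ≈ 1227.2 mm; long side = w√2 ≈ 1735.6 mm.

1227 × 1736 mm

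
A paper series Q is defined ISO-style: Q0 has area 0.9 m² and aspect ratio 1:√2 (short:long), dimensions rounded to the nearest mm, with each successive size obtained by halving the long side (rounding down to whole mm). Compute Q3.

282 × 399 mm

Let Q0's short side be w mm. w · w√2 = 0.9 m² = 900,000 mm², so w ≈ 797.7 mm and w√2 ≈ 1128.2 mm → Q0 = 798 × 1128 mm.
Q1: ⌊1128/2⌋ × 798 = 564 × 798 mm
Q2: ⌊798/2⌋ × 564 = 399 × 564 mm
Q3: ⌊564/2⌋ × 399 = 282 × 399 mm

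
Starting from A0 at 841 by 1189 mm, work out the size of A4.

210 × 297 mm

A1: ⌊1189/2⌋ × 841 = 594 × 841 mm
A2: ⌊841/2⌋ × 594 = 420 × 594 mm
A3: ⌊594/2⌋ × 420 = 297 × 420 mm
A4: ⌊420/2⌋ × 297 = 210 × 297 mm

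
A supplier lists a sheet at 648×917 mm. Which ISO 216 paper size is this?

Aspect ratio 917/648 ≈ 1.415 — close to the ISO √2 ≈ 1.414.
In the C-series (envelope sizes, between A and B): C1 = 648 × 917 mm.

C1 (648 × 917 mm)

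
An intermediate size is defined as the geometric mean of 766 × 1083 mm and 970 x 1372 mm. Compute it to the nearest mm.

Short side: √(766 · 970) = √743020 ≈ 862.0 → 862 mm
Long side: √(1083 · 1372) = √1485876 ≈ 1219.0 → 1219 mm

862 × 1219 mm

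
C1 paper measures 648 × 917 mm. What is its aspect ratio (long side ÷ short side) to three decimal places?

917 / 648 = 1.415
Matches √2 ≈ 1.414 — the ISO 216 defining ratio.

1.415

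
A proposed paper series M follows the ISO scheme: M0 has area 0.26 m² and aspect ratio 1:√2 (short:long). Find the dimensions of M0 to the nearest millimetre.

429 × 606 mm

Let the short side be w mm. Then w · w√2 = 0.26 m² = 260,000 mm².
w² = 260,000/√2, so w ≈ 428.8 mm; long side = w√2 ≈ 606.4 mm.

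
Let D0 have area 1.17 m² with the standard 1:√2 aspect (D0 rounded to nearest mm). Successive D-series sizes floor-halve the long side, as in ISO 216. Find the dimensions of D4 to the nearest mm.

227 × 321 mm

Let D0's short side be w mm. w · w√2 = 1.17 m² = 1,170,000 mm², so w ≈ 909.6 mm and w√2 ≈ 1286.3 mm → D0 = 910 × 1286 mm.
D1: ⌊1286/2⌋ × 910 = 643 × 910 mm
D2: ⌊910/2⌋ × 643 = 455 × 643 mm
D3: ⌊643/2⌋ × 455 = 321 × 455 mm
D4: ⌊455/2⌋ × 321 = 227 × 321 mm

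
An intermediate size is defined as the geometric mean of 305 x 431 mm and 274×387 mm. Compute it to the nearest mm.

289 × 408 mm

Short side: √(305 · 274) = √83570 ≈ 289.1 → 289 mm
Long side: √(431 · 387) = √166797 ≈ 408.4 → 408 mm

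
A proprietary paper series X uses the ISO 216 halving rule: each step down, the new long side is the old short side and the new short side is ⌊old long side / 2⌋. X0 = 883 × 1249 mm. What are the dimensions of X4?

X1: ⌊1249/2⌋ × 883 = 624 × 883 mm
X2: ⌊883/2⌋ × 624 = 441 × 624 mm
X3: ⌊624/2⌋ × 441 = 312 × 441 mm
X4: ⌊441/2⌋ × 312 = 220 × 312 mm

220 × 312 mm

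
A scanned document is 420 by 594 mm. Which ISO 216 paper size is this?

A2 (420 × 594 mm)

Aspect ratio 594/420 ≈ 1.414 — close to the ISO √2 ≈ 1.414.
In the A-series (A0 area = 1 m²): A2 = 420 × 594 mm.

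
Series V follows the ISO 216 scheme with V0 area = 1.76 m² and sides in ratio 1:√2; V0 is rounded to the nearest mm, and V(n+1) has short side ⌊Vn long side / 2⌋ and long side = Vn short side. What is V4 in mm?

279 × 394 mm

Let V0's short side be w mm. w · w√2 = 1.76 m² = 1,760,000 mm², so w ≈ 1115.6 mm and w√2 ≈ 1577.7 mm → V0 = 1116 × 1578 mm.
V1: ⌊1578/2⌋ × 1116 = 789 × 1116 mm
V2: ⌊1116/2⌋ × 789 = 558 × 789 mm
V3: ⌊789/2⌋ × 558 = 394 × 558 mm
V4: ⌊558/2⌋ × 394 = 279 × 394 mm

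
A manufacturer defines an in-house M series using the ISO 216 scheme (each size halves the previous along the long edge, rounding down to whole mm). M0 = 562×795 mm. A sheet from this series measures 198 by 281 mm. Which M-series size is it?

M3

M0: 562 × 795 mm
M1: 397 × 562 mm
M2: 281 × 397 mm
M3: 198 × 281 mm
M4: 140 × 198 mm
→ matches M3.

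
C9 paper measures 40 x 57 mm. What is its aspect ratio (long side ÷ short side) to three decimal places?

57 / 40 = 1.425
ISO 216 targets √2 ≈ 1.414; the +0.011 deviation is from mm rounding.

1.425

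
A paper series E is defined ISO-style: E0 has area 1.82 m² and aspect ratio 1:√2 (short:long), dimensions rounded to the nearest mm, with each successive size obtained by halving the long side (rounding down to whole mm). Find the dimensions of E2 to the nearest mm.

567 × 802 mm

Let E0's short side be w mm. w · w√2 = 1.82 m² = 1,820,000 mm², so w ≈ 1134.4 mm and w√2 ≈ 1604.3 mm → E0 = 1134 × 1604 mm.
E1: ⌊1604/2⌋ × 1134 = 802 × 1134 mm
E2: ⌊1134/2⌋ × 802 = 567 × 802 mm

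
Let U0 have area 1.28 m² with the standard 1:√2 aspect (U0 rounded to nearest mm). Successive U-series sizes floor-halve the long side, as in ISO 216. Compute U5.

168 × 237 mm

Let U0's short side be w mm. w · w√2 = 1.28 m² = 1,280,000 mm², so w ≈ 951.4 mm and w√2 ≈ 1345.4 mm → U0 = 951 × 1345 mm.
U1: ⌊1345/2⌋ × 951 = 672 × 951 mm
U2: ⌊951/2⌋ × 672 = 475 × 672 mm
U3: ⌊672/2⌋ × 475 = 336 × 475 mm
U4: ⌊475/2⌋ × 336 = 237 × 336 mm
U5: ⌊336/2⌋ × 237 = 168 × 237 mm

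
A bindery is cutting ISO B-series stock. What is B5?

176 × 250 mm

B0 = 1000 × 1414 mm (B0 has a 1000 mm short side, aspect 1:√2).
B1: ⌊1414/2⌋ × 1000 = 707 × 1000 mm
B2: ⌊1000/2⌋ × 707 = 500 × 707 mm
B3: ⌊707/2⌋ × 500 = 353 × 500 mm
B4: ⌊500/2⌋ × 353 = 250 × 353 mm
B5: ⌊353/2⌋ × 250 = 176 × 250 mm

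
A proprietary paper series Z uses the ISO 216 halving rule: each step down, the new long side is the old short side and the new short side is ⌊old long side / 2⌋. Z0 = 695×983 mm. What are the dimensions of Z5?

Z1: ⌊983/2⌋ × 695 = 491 × 695 mm
Z2: ⌊695/2⌋ × 491 = 347 × 491 mm
Z3: ⌊491/2⌋ × 347 = 245 × 347 mm
Z4: ⌊347/2⌋ × 245 = 173 × 245 mm
Z5: ⌊245/2⌋ × 173 = 122 × 173 mm

122 × 173 mm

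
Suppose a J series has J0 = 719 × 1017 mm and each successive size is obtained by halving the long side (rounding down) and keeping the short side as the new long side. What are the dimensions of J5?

J1: ⌊1017/2⌋ × 719 = 508 × 719 mm
J2: ⌊719/2⌋ × 508 = 359 × 508 mm
J3: ⌊508/2⌋ × 359 = 254 × 359 mm
J4: ⌊359/2⌋ × 254 = 179 × 254 mm
J5: ⌊254/2⌋ × 179 = 127 × 179 mm

127 × 179 mm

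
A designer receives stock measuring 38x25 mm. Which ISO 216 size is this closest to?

Aspect ratio 38/25 ≈ 1.520 (ISO target is √2 ≈ 1.414).
In the A-series (A0 area = 1 m²): A10 = 26 × 37 mm.
Off by 2 mm total — nearest standard size.

A10 (26 × 37 mm)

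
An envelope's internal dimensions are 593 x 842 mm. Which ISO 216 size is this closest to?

Aspect ratio 842/593 ≈ 1.420 — close to the ISO √2 ≈ 1.414.
In the A-series (A0 area = 1 m²): A1 = 594 × 841 mm.
Off by 2 mm total — nearest standard size.

A1 (594 × 841 mm)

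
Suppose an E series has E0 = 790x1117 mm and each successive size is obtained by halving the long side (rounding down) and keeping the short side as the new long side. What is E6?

E1 = 558 × 790 mm (from E0 by 1 halving).
E2: ⌊790/2⌋ × 558 = 395 × 558 mm
E3: ⌊558/2⌋ × 395 = 279 × 395 mm
E4: ⌊395/2⌋ × 279 = 197 × 279 mm
E5: ⌊279/2⌋ × 197 = 139 × 197 mm
E6: ⌊197/2⌋ × 139 = 98 × 139 mm

98 × 139 mm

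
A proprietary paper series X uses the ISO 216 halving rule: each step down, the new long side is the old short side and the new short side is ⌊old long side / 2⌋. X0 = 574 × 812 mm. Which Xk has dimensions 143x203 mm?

X0: 574 × 812 mm
X1: 406 × 574 mm
X2: 287 × 406 mm
X3: 203 × 287 mm
X4: 143 × 203 mm
X5: 101 × 143 mm
→ matches X4.

X4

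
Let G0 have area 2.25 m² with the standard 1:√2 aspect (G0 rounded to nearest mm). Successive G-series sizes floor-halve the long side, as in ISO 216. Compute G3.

446 × 630 mm

Let G0's short side be w mm. w · w√2 = 2.25 m² = 2,250,000 mm², so w ≈ 1261.3 mm and w√2 ≈ 1783.8 mm → G0 = 1261 × 1784 mm.
G1: ⌊1784/2⌋ × 1261 = 892 × 1261 mm
G2: ⌊1261/2⌋ × 892 = 630 × 892 mm
G3: ⌊892/2⌋ × 630 = 446 × 630 mm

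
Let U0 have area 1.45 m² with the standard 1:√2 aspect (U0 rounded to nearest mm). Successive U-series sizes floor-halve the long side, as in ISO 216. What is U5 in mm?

Let U0's short side be w mm. w · w√2 = 1.45 m² = 1,450,000 mm², so w ≈ 1012.6 mm and w√2 ≈ 1432.0 mm → U0 = 1013 × 1432 mm.
U1: ⌊1432/2⌋ × 1013 = 716 × 1013 mm
U2: ⌊1013/2⌋ × 716 = 506 × 716 mm
U3: ⌊716/2⌋ × 506 = 358 × 506 mm
U4: ⌊506/2⌋ × 358 = 253 × 358 mm
U5: ⌊358/2⌋ × 253 = 179 × 253 mm

179 × 253 mm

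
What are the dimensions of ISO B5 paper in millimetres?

176 × 250 mm

B0 = 1000 × 1414 mm (B0 has a 1000 mm short side, aspect 1:√2).
B1: ⌊1414/2⌋ × 1000 = 707 × 1000 mm
B2: ⌊1000/2⌋ × 707 = 500 × 707 mm
B3: ⌊707/2⌋ × 500 = 353 × 500 mm
B4: ⌊500/2⌋ × 353 = 250 × 353 mm
B5: ⌊353/2⌋ × 250 = 176 × 250 mm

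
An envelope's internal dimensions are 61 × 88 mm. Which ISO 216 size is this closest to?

Aspect ratio 88/61 ≈ 1.443 (ISO target is √2 ≈ 1.414).
In the B-series (B0 = 1000 × 1414 mm): B8 = 62 × 88 mm.
Off by 1 mm total — nearest standard size.

B8 (62 × 88 mm)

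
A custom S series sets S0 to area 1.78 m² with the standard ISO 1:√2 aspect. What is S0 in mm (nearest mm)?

1122 × 1587 mm

Let the short side be w mm. Then w · w√2 = 1.78 m² = 1,780,000 mm².
w² = 1,780,000/√2, so w ≈ 1121.9 mm; long side = w√2 ≈ 1586.6 mm.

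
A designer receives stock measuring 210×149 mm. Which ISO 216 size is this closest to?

A5 (148 × 210 mm)

Aspect ratio 210/149 ≈ 1.409 — close to the ISO √2 ≈ 1.414.
In the A-series (A0 area = 1 m²): A5 = 148 × 210 mm.
Off by 1 mm total — nearest standard size.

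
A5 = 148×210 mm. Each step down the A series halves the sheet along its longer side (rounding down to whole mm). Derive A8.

A6: ⌊210/2⌋ × 148 = 105 × 148 mm
A7: ⌊148/2⌋ × 105 = 74 × 105 mm
A8: ⌊105/2⌋ × 74 = 52 × 74 mm

52 × 74 mm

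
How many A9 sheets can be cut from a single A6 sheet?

8

Each ISO step halves the sheet: 1 × A6 → 2 × A7 → 4 × A8 → 8 × A9
From A6 to A9 is 3 halving steps: 2^3 = 8.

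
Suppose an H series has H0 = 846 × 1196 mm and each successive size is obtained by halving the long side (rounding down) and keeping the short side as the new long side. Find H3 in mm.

H1: ⌊1196/2⌋ × 846 = 598 × 846 mm
H2: ⌊846/2⌋ × 598 = 423 × 598 mm
H3: ⌊598/2⌋ × 423 = 299 × 423 mm

299 × 423 mm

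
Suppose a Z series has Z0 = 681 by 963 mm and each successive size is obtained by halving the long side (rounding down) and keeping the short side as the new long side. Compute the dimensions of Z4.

170 × 240 mm

Z1: ⌊963/2⌋ × 681 = 481 × 681 mm
Z2: ⌊681/2⌋ × 481 = 340 × 481 mm
Z3: ⌊481/2⌋ × 340 = 240 × 340 mm
Z4: ⌊340/2⌋ × 240 = 170 × 240 mm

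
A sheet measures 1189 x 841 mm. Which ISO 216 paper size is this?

A0 (841 × 1189 mm)

Aspect ratio 1189/841 ≈ 1.414 — close to the ISO √2 ≈ 1.414.
In the A-series (A0 area = 1 m²): A0 = 841 × 1189 mm.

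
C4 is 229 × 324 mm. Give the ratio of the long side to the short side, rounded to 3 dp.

1.415

324 / 229 = 1.415
Matches √2 ≈ 1.414 — the ISO 216 defining ratio.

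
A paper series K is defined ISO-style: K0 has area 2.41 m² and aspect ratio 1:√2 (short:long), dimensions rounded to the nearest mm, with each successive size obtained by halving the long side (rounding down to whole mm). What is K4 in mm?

326 × 461 mm

Let K0's short side be w mm. w · w√2 = 2.41 m² = 2,410,000 mm², so w ≈ 1305.4 mm and w√2 ≈ 1846.1 mm → K0 = 1305 × 1846 mm.
K1: ⌊1846/2⌋ × 1305 = 923 × 1305 mm
K2: ⌊1305/2⌋ × 923 = 652 × 923 mm
K3: ⌊923/2⌋ × 652 = 461 × 652 mm
K4: ⌊652/2⌋ × 461 = 326 × 461 mm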